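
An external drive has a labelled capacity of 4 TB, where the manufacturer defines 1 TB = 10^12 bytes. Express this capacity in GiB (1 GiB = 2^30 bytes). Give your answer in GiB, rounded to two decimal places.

4 TB × 1,000,000,000,000 bytes/TB = 4,000,000,000,000 bytes
1 GiB = 1,073,741,824 bytes
4,000,000,000,000 / 1,073,741,824 = 3,725.29 GiB

3,725.29 GiB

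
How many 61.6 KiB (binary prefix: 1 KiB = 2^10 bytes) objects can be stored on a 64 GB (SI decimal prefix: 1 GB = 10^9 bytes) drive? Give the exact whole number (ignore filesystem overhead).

Capacity: 64 GB = 64,000,000,000 bytes
Per item: 61.6 KiB = 63,078.4 bytes
⌊64,000,000,000 / 63,078.4⌋ = 1,014,610

1,014,610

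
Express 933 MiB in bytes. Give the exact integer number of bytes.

978,321,408 bytes

933 × 1,048,576 = 978,321,408 bytes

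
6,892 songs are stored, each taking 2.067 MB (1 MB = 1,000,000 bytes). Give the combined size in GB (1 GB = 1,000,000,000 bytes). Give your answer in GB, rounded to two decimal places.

14.25 GB

Total = 6,892 × 2.067 MB = 14245.764 MB
= 14245.764 × 1,000,000 bytes = 14,245,764,000 bytes
1 GB = 1,000,000,000 bytes
14,245,764,000 / 1,000,000,000 = 14.25 GB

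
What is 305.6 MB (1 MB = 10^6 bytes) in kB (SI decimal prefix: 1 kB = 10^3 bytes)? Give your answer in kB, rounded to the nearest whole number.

305,600 kB

305.6 MB = 305.6 × 10^6 bytes = 305,600,000 bytes
1 kB = 10^3 bytes = 1,000 bytes
305,600,000 / 1,000 = 305,600 kB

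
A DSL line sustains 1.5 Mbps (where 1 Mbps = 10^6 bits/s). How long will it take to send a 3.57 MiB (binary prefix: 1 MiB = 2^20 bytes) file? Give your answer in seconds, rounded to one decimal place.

3.57 MiB = 3,743,416.32 bytes = 29,947,330.56 bits
1.5 Mbps = 1,500,000 bits/s
time = 29,947,330.56 / 1,500,000 = 20.0 s

20.0 seconds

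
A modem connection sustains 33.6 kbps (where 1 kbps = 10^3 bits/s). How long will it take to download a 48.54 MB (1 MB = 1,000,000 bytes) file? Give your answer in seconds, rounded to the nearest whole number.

48.54 MB = 48,540,000 bytes = 388,320,000 bits
33.6 kbps = 33,600 bits/s
time = 388,320,000 / 33,600 = 11,557 s

11,557 seconds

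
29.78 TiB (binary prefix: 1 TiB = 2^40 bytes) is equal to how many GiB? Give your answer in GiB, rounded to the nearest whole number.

29.78 TiB × 1,099,511,627,776 bytes/TiB = 32,743,456,275,169.28 bytes
1 GiB = 2^30 bytes = 1,073,741,824 bytes
32,743,456,275,169.28 / 1,073,741,824 = 30,495 GiB

30,495 GiB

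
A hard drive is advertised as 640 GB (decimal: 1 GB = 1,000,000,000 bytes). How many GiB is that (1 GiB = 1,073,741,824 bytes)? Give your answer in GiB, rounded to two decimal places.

596.05 GiB

640 GB = 640 × 10^9 bytes = 640,000,000,000 bytes
1 GiB = 1,073,741,824 bytes
640,000,000,000 / 1,073,741,824 = 596.05 GiB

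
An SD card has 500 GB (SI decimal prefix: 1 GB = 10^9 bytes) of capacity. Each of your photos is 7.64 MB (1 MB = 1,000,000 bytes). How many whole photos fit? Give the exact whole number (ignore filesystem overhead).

65,445

Capacity: 500 GB = 500,000,000,000 bytes
Per item: 7.64 MB = 7,640,000 bytes
⌊500,000,000,000 / 7,640,000⌋ = 65,445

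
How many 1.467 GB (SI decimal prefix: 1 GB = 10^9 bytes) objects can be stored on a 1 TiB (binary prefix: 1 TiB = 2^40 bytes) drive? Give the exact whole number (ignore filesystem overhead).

749

Capacity: 1 TiB = 1,099,511,627,776 bytes
Per item: 1.467 GB = 1,467,000,000 bytes
⌊1,099,511,627,776 / 1,467,000,000⌋ = 749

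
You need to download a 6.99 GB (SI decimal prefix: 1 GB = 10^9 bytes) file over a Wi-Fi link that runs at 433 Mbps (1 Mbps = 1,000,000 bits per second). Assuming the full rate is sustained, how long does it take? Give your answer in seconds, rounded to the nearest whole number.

129 seconds

6.99 GB = 6,990,000,000 bytes = 55,920,000,000 bits
433 Mbps = 433,000,000 bits/s
time = 55,920,000,000 / 433,000,000 = 129 s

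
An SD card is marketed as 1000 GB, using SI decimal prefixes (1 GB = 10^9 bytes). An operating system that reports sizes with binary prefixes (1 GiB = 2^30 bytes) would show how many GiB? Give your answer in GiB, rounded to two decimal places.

931.32 GiB

1000 GB = 1000 × 10^9 bytes = 1,000,000,000,000 bytes
1 GiB = 2^30 bytes = 1,073,741,824 bytes
1,000,000,000,000 / 1,073,741,824 = 931.32 GiB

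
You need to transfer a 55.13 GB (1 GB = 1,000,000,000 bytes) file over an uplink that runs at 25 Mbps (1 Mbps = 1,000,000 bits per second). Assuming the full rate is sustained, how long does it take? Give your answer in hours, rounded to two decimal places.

4.90 hours

55.13 GB = 55,130,000,000 bytes = 441,040,000,000 bits
25 Mbps = 25,000,000 bits/s
time = 441,040,000,000 / 25,000,000 = 17,641.6000 s
17,641.6000 s / 3600 = 4.90 hours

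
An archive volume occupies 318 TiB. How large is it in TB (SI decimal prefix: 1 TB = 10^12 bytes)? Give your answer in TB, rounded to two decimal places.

318 TiB = 318 × 2^40 bytes = 349,644,697,632,768 bytes
1 TB = 1,000,000,000,000 bytes
349,644,697,632,768 / 1,000,000,000,000 = 349.64 TB

349.64 TB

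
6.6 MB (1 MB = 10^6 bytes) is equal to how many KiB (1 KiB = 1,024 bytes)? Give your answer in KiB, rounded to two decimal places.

6,445.31 KiB

6.6 MB × 1,000,000 bytes/MB = 6,600,000 bytes
1 KiB = 2^10 bytes = 1,024 bytes
6,600,000 / 1,024 = 6,445.31 KiB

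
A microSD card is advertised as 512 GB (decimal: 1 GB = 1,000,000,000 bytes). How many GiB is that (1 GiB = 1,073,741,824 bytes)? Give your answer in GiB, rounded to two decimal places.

512 GB = 512 × 10^9 bytes = 512,000,000,000 bytes
1 GiB = 1,073,741,824 bytes
512,000,000,000 / 1,073,741,824 = 476.84 GiB

476.84 GiB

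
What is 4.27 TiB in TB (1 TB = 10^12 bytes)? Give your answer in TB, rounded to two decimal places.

4.69 TB

4.27 TiB × 1,099,511,627,776 bytes/TiB = 4,694,914,650,603.52 bytes
1 TB = 10^12 bytes = 1,000,000,000,000 bytes
4,694,914,650,603.52 / 1,000,000,000,000 = 4.69 TB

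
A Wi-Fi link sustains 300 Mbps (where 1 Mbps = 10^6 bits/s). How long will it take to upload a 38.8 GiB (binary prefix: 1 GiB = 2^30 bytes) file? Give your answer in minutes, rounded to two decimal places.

38.8 GiB = 41,661,182,771.2 bytes = 333,289,462,169.6 bits
300 Mbps = 300,000,000 bits/s
time = 333,289,462,169.6 / 300,000,000 = 1,110.965 s
1,110.965 s / 60 = 18.52 minutes

18.52 minutes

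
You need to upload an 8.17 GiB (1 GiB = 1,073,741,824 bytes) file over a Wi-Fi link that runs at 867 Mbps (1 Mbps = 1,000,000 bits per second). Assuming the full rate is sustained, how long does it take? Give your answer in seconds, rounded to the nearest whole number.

8.17 GiB = 8,772,470,702.08 bytes = 70,179,765,616.64 bits
867 Mbps = 867,000,000 bits/s
time = 70,179,765,616.64 / 867,000,000 = 81 s

81 seconds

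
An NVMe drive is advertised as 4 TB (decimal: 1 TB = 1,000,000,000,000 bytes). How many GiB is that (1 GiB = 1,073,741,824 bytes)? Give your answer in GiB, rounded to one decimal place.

4 TB = 4 × 10^12 bytes = 4,000,000,000,000 bytes
1 GiB = 1,073,741,824 bytes
4,000,000,000,000 / 1,073,741,824 = 3,725.3 GiB

3,725.3 GiB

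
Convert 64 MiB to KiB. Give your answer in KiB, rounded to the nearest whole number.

64 MiB × 1,048,576 bytes/MiB = 67,108,864 bytes
1 KiB = 1,024 bytes
67,108,864 / 1,024 = 65,536 KiB

65,536 KiB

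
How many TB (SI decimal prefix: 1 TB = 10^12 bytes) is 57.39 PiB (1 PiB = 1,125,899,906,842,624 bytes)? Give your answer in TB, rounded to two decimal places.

64,615.40 TB

57.39 PiB = 57.39 × 2^50 bytes = 64,615,395,653,698,191.36 bytes
1 TB = 1,000,000,000,000 bytes
64,615,395,653,698,191.36 / 1,000,000,000,000 = 64,615.40 TB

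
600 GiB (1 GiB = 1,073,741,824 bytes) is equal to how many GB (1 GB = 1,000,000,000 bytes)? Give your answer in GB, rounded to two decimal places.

644.25 GB

600 GiB = 600 × 2^30 bytes = 644,245,094,400 bytes
1 GB = 1,000,000,000 bytes
644,245,094,400 / 1,000,000,000 = 644.25 GB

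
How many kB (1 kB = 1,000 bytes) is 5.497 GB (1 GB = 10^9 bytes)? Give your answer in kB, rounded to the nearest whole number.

5,497,000 kB

5.497 GB × 1,000,000,000 bytes/GB = 5,497,000,000 bytes
1 kB = 1,000 bytes
5,497,000,000 / 1,000 = 5,497,000 kB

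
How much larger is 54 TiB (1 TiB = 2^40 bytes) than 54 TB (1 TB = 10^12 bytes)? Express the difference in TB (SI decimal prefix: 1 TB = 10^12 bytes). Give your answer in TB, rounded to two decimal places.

5.37 TB

54 TiB = 54 × 1,099,511,627,776 = 59,373,627,899,904 bytes
54 TB = 54 × 1,000,000,000,000 = 54,000,000,000,000 bytes
difference = 5,373,627,899,904 bytes
5,373,627,899,904 / 1,000,000,000,000 = 5.37 TB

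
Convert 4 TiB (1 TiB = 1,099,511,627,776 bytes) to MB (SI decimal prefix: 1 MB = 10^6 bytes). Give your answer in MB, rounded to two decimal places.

4 TiB = 4 × 2^40 bytes = 4,398,046,511,104 bytes
1 MB = 1,000,000 bytes
4,398,046,511,104 / 1,000,000 = 4,398,046.51 MB

4,398,046.51 MB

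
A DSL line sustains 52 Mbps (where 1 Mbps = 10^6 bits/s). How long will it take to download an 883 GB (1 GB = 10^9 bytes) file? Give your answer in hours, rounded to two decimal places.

883 GB = 883,000,000,000 bytes = 7,064,000,000,000 bits
52 Mbps = 52,000,000 bits/s
time = 7,064,000,000,000 / 52,000,000 = 135,846.1538 s
135,846.1538 s / 3600 = 37.74 hours

37.74 hours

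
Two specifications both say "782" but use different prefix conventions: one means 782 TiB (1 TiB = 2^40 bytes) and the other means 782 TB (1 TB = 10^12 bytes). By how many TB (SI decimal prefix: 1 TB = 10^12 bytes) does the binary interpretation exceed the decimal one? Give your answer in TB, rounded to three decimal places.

782 TiB = 782 × 1,099,511,627,776 = 859,818,092,920,832 bytes
782 TB = 782 × 1,000,000,000,000 = 782,000,000,000,000 bytes
difference = 77,818,092,920,832 bytes
77,818,092,920,832 / 1,000,000,000,000 = 77.818 TB

77.818 TB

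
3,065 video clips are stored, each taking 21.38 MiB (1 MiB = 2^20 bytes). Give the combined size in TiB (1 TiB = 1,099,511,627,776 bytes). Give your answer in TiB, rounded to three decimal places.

0.062 TiB

Total = 3,065 × 21.38 MiB = 65529.7 MiB
= 65529.7 × 1,048,576 bytes = 68,712,870,707.2 bytes
1 TiB = 1,099,511,627,776 bytes
68,712,870,707.2 / 1,099,511,627,776 = 0.062 TiB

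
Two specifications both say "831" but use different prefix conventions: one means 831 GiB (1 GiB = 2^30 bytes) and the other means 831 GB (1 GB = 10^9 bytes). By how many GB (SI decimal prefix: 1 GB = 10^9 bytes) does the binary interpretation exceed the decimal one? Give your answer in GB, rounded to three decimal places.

61.279 GB

831 GiB = 831 × 1,073,741,824 = 892,279,455,744 bytes
831 GB = 831 × 1,000,000,000 = 831,000,000,000 bytes
difference = 61,279,455,744 bytes
61,279,455,744 / 1,000,000,000 = 61.279 GB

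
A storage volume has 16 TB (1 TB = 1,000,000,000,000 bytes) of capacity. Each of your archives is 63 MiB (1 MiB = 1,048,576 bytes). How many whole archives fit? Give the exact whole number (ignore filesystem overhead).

242,203

Capacity: 16 TB = 16,000,000,000,000 bytes
Per item: 63 MiB = 66,060,288 bytes
⌊16,000,000,000,000 / 66,060,288⌋ = 242,203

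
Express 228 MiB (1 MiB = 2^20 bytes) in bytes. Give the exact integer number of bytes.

228 × 1,048,576 = 239,075,328 bytes

239,075,328 bytes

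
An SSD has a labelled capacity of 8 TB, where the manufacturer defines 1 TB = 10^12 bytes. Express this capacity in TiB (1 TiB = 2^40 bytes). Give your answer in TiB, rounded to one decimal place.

8 TB × 1,000,000,000,000 bytes/TB = 8,000,000,000,000 bytes
1 TiB = 1,099,511,627,776 bytes
8,000,000,000,000 / 1,099,511,627,776 = 7.3 TiB

7.3 TiB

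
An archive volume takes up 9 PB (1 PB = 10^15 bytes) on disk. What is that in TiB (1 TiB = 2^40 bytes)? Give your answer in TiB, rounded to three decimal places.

8,185.452 TiB

9 PB = 9 × 10^15 bytes = 9,000,000,000,000,000 bytes
1 TiB = 1,099,511,627,776 bytes
9,000,000,000,000,000 / 1,099,511,627,776 = 8,185.452 TiB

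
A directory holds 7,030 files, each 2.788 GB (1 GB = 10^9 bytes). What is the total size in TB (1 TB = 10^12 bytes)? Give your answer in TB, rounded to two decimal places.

19.60 TB

Total = 7,030 × 2.788 GB = 19599.64 GB
= 19599.64 × 1,000,000,000 bytes = 19,599,640,000,000 bytes
1 TB = 1,000,000,000,000 bytes
19,599,640,000,000 / 1,000,000,000,000 = 19.60 TB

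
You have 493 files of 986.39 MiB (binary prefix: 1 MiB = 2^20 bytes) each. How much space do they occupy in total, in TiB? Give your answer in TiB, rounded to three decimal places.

Total = 493 × 986.39 MiB = 486290.27 MiB
= 486290.27 × 1,048,576 bytes = 509,912,306,155.52 bytes
1 TiB = 1,099,511,627,776 bytes
509,912,306,155.52 / 1,099,511,627,776 = 0.464 TiB

0.464 TiB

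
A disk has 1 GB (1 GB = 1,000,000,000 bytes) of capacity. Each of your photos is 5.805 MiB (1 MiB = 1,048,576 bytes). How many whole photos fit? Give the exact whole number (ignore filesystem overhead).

Capacity: 1 GB = 1,000,000,000 bytes
Per item: 5.805 MiB = 6,086,983.68 bytes
⌊1,000,000,000 / 6,086,983.68⌋ = 164

164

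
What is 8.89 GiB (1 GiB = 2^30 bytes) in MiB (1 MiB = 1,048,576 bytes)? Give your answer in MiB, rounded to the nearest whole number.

8.89 GiB × 1,073,741,824 bytes/GiB = 9,545,564,815.36 bytes
1 MiB = 1,048,576 bytes
9,545,564,815.36 / 1,048,576 = 9,103 MiB

9,103 MiB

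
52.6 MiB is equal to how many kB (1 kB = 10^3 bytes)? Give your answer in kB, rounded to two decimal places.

55,155.10 kB

52.6 MiB = 52.6 × 2^20 bytes = 55,155,097.6 bytes
1 kB = 10^3 bytes = 1,000 bytes
55,155,097.6 / 1,000 = 55,155.10 kB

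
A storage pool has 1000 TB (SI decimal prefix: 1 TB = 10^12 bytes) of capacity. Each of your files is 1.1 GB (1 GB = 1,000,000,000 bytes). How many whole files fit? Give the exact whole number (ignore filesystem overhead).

909,090

Capacity: 1000 TB = 1,000,000,000,000,000 bytes
Per item: 1.1 GB = 1,100,000,000 bytes
⌊1,000,000,000,000,000 / 1,100,000,000⌋ = 909,090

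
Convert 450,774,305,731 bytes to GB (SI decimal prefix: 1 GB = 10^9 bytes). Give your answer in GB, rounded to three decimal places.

450,774,305,731 bytes given.
1 GB = 10^9 bytes = 1,000,000,000 bytes
450,774,305,731 / 1,000,000,000 = 450.774 GB

450.774 GB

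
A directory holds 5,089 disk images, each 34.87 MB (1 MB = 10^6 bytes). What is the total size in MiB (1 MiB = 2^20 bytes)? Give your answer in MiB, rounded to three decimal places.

Total = 5,089 × 34.87 MB = 177453.43 MB
= 177453.43 × 1,000,000 bytes = 177,453,430,000 bytes
1 MiB = 1,048,576 bytes
177,453,430,000 / 1,048,576 = 169,232.779 MiB

169,232.779 MiB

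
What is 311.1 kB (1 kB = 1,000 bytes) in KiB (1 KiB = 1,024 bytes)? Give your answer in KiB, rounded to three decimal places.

311.1 kB = 311.1 × 10^3 bytes = 311,100 bytes
1 KiB = 2^10 bytes = 1,024 bytes
311,100 / 1,024 = 303.809 KiB

303.809 KiB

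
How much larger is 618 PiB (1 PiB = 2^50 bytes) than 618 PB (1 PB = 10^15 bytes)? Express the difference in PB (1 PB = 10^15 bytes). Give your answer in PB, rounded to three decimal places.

618 PiB = 618 × 1,125,899,906,842,624 = 695,806,142,428,741,632 bytes
618 PB = 618 × 1,000,000,000,000,000 = 618,000,000,000,000,000 bytes
difference = 77,806,142,428,741,632 bytes
77,806,142,428,741,632 / 1,000,000,000,000,000 = 77.806 PB

77.806 PB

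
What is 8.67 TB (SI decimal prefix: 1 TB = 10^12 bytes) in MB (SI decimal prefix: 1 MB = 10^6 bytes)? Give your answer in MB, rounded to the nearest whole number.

8,670,000 MB

8.67 TB × 1,000,000,000,000 bytes/TB = 8,670,000,000,000 bytes
1 MB = 1,000,000 bytes
8,670,000,000,000 / 1,000,000 = 8,670,000 MB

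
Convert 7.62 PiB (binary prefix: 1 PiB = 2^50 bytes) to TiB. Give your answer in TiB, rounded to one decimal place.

7.62 PiB × 1,125,899,906,842,624 bytes/PiB = 8,579,357,290,140,794.88 bytes
1 TiB = 2^40 bytes = 1,099,511,627,776 bytes
8,579,357,290,140,794.88 / 1,099,511,627,776 = 7,802.9 TiB

7,802.9 TiB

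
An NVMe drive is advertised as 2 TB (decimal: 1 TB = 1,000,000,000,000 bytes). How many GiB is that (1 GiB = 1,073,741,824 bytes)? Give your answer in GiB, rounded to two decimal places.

2 TB × 1,000,000,000,000 bytes/TB = 2,000,000,000,000 bytes
1 GiB = 2^30 bytes = 1,073,741,824 bytes
2,000,000,000,000 / 1,073,741,824 = 1,862.65 GiB

1,862.65 GiB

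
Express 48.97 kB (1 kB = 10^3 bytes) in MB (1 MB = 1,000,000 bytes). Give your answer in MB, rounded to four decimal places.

0.0490 MB

48.97 kB = 48.97 × 10^3 bytes = 48,970 bytes
1 MB = 1,000,000 bytes
48,970 / 1,000,000 = 0.0490 MB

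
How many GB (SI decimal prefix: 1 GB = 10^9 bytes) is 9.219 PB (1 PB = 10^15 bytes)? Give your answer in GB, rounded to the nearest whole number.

9,219,000 GB

9.219 PB = 9.219 × 10^15 bytes = 9,219,000,000,000,000 bytes
1 GB = 10^9 bytes = 1,000,000,000 bytes
9,219,000,000,000,000 / 1,000,000,000 = 9,219,000 GB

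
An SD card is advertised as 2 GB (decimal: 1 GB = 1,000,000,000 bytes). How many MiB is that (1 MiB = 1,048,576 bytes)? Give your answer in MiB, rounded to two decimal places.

2 GB × 1,000,000,000 bytes/GB = 2,000,000,000 bytes
1 MiB = 2^20 bytes = 1,048,576 bytes
2,000,000,000 / 1,048,576 = 1,907.35 MiB

1,907.35 MiB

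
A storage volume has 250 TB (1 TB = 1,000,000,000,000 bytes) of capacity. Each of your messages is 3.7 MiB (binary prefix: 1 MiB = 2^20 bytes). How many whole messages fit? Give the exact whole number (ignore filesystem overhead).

64,437,453

Capacity: 250 TB = 250,000,000,000,000 bytes
Per item: 3.7 MiB = 3,879,731.2 bytes
⌊250,000,000,000,000 / 3,879,731.2⌋ = 64,437,453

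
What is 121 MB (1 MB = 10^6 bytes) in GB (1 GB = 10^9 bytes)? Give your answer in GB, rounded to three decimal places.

0.121 GB

121 MB = 121 × 10^6 bytes = 121,000,000 bytes
1 GB = 10^9 bytes = 1,000,000,000 bytes
121,000,000 / 1,000,000,000 = 0.121 GB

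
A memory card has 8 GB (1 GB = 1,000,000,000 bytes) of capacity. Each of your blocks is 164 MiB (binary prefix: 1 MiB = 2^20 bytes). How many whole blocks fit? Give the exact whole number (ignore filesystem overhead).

Capacity: 8 GB = 8,000,000,000 bytes
Per item: 164 MiB = 171,966,464 bytes
⌊8,000,000,000 / 171,966,464⌋ = 46

46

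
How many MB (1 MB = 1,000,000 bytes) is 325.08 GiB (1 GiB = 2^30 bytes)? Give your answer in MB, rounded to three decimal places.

325.08 GiB = 325.08 × 2^30 bytes = 349,051,992,145.92 bytes
1 MB = 10^6 bytes = 1,000,000 bytes
349,051,992,145.92 / 1,000,000 = 349,051.992 MB

349,051.992 MB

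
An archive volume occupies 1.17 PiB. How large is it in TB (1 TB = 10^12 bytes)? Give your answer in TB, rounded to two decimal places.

1.17 PiB = 1.17 × 2^50 bytes = 1,317,302,891,005,870.08 bytes
1 TB = 1,000,000,000,000 bytes
1,317,302,891,005,870.08 / 1,000,000,000,000 = 1,317.30 TB

1,317.30 TB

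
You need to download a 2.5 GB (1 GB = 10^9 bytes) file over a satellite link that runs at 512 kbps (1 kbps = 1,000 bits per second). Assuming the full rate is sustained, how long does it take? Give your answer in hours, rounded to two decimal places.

10.85 hours

2.5 GB = 2,500,000,000 bytes = 20,000,000,000 bits
512 kbps = 512,000 bits/s
time = 20,000,000,000 / 512,000 = 39,062.5000 s
39,062.5000 s / 3600 = 10.85 hours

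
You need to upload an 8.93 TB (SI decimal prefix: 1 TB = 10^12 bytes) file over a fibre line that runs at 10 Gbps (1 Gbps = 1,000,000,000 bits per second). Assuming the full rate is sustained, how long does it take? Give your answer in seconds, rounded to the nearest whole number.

8.93 TB = 8,930,000,000,000 bytes = 71,440,000,000,000 bits
10 Gbps = 10,000,000,000 bits/s
time = 71,440,000,000,000 / 10,000,000,000 = 7,144 s

7,144 seconds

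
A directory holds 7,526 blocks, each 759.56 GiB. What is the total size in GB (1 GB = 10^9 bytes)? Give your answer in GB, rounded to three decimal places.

6,137,989.904 GB

Total = 7,526 × 759.56 GiB = 5716448.56 GiB
= 5716448.56 × 1,073,741,824 bytes = 6,137,989,903,616,573.44 bytes
1 GB = 1,000,000,000 bytes
6,137,989,903,616,573.44 / 1,000,000,000 = 6,137,989.904 GB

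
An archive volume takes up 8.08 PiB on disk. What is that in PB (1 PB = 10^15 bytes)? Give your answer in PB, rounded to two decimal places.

8.08 PiB = 8.08 × 2^50 bytes = 9,097,271,247,288,401.92 bytes
1 PB = 10^15 bytes = 1,000,000,000,000,000 bytes
9,097,271,247,288,401.92 / 1,000,000,000,000,000 = 9.10 PB

9.10 PB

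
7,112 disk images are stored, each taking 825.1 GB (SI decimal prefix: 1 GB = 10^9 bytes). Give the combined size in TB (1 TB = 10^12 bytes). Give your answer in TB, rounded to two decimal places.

5,868.11 TB

Total = 7,112 × 825.1 GB = 5868111.2 GB
= 5868111.2 × 1,000,000,000 bytes = 5,868,111,200,000,000 bytes
1 TB = 1,000,000,000,000 bytes
5,868,111,200,000,000 / 1,000,000,000,000 = 5,868.11 TB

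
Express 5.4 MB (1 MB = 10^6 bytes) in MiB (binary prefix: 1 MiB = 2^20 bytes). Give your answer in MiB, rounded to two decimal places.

5.4 MB = 5.4 × 10^6 bytes = 5,400,000 bytes
1 MiB = 2^20 bytes = 1,048,576 bytes
5,400,000 / 1,048,576 = 5.15 MiB

5.15 MiB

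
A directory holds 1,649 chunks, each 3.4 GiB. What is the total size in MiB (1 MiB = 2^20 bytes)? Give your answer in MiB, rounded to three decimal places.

Total = 1,649 × 3.4 GiB = 5606.6 GiB
= 5606.6 × 1,073,741,824 bytes = 6,020,040,910,438.4 bytes
1 MiB = 1,048,576 bytes
6,020,040,910,438.4 / 1,048,576 = 5,741,158.400 MiB

5,741,158.400 MiB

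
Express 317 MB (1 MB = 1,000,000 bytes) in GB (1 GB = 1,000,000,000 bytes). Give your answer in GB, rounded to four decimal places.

317 MB = 317 × 10^6 bytes = 317,000,000 bytes
1 GB = 10^9 bytes = 1,000,000,000 bytes
317,000,000 / 1,000,000,000 = 0.3170 GB

0.3170 GB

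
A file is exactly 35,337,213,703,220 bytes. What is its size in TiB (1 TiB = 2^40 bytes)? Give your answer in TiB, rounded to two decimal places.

32.14 TiB

35,337,213,703,220 bytes given.
1 TiB = 1,099,511,627,776 bytes
35,337,213,703,220 / 1,099,511,627,776 = 32.14 TiB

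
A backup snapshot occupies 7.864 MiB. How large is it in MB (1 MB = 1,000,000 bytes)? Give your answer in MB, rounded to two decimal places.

7.864 MiB × 1,048,576 bytes/MiB = 8,246,001.664 bytes
1 MB = 1,000,000 bytes
8,246,001.664 / 1,000,000 = 8.25 MB

8.25 MB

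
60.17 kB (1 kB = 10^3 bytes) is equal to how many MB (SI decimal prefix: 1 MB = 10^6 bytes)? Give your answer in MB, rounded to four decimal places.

60.17 kB × 1,000 bytes/kB = 60,170 bytes
1 MB = 10^6 bytes = 1,000,000 bytes
60,170 / 1,000,000 = 0.0602 MB

0.0602 MB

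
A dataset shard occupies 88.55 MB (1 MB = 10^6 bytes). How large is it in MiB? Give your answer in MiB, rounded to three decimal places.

88.55 MB = 88.55 × 10^6 bytes = 88,550,000 bytes
1 MiB = 2^20 bytes = 1,048,576 bytes
88,550,000 / 1,048,576 = 84.448 MiB

84.448 MiB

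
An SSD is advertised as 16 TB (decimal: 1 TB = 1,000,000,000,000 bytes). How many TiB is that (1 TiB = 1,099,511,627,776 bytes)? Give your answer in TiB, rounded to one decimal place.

14.6 TiB

16 TB = 16 × 10^12 bytes = 16,000,000,000,000 bytes
1 TiB = 2^40 bytes = 1,099,511,627,776 bytes
16,000,000,000,000 / 1,099,511,627,776 = 14.6 TiB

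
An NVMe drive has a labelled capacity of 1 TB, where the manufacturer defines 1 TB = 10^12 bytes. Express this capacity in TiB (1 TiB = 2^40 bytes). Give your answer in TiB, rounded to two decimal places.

0.91 TiB

1 TB × 1,000,000,000,000 bytes/TB = 1,000,000,000,000 bytes
1 TiB = 2^40 bytes = 1,099,511,627,776 bytes
1,000,000,000,000 / 1,099,511,627,776 = 0.91 TiB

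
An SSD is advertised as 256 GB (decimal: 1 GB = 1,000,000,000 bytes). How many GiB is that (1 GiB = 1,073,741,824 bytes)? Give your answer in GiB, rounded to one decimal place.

256 GB = 256 × 10^9 bytes = 256,000,000,000 bytes
1 GiB = 2^30 bytes = 1,073,741,824 bytes
256,000,000,000 / 1,073,741,824 = 238.4 GiB

238.4 GiB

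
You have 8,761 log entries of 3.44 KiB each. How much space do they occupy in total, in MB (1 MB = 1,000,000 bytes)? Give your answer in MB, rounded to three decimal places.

30.861 MB

Total = 8,761 × 3.44 KiB = 30137.84 KiB
= 30137.84 × 1,024 bytes = 30,861,148.16 bytes
1 MB = 1,000,000 bytes
30,861,148.16 / 1,000,000 = 30.861 MB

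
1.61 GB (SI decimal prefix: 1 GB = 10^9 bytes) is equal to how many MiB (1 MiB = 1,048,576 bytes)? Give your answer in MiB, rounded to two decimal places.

1,535.42 MiB

1.61 GB × 1,000,000,000 bytes/GB = 1,610,000,000 bytes
1 MiB = 1,048,576 bytes
1,610,000,000 / 1,048,576 = 1,535.42 MiB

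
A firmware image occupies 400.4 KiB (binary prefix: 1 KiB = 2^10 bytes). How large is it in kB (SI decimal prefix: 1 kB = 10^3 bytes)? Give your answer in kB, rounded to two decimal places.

400.4 KiB = 400.4 × 2^10 bytes = 410,009.6 bytes
1 kB = 10^3 bytes = 1,000 bytes
410,009.6 / 1,000 = 410.01 kB

410.01 kB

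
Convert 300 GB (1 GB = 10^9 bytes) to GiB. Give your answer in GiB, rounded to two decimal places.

300 GB = 300 × 10^9 bytes = 300,000,000,000 bytes
1 GiB = 1,073,741,824 bytes
300,000,000,000 / 1,073,741,824 = 279.40 GiB

279.40 GiB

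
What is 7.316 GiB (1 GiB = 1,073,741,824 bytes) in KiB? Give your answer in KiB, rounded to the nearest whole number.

7.316 GiB = 7.316 × 2^30 bytes = 7,855,495,184.384 bytes
1 KiB = 2^10 bytes = 1,024 bytes
7,855,495,184.384 / 1,024 = 7,671,382 KiB

7,671,382 KiB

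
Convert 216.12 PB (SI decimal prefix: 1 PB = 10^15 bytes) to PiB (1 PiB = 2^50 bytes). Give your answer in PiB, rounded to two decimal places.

191.95 PiB

216.12 PB × 1,000,000,000,000,000 bytes/PB = 216,120,000,000,000,000 bytes
1 PiB = 2^50 bytes = 1,125,899,906,842,624 bytes
216,120,000,000,000,000 / 1,125,899,906,842,624 = 191.95 PiB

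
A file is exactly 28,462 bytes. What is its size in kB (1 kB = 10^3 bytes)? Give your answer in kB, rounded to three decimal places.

28,462 bytes given.
1 kB = 10^3 bytes = 1,000 bytes
28,462 / 1,000 = 28.462 kB

28.462 kB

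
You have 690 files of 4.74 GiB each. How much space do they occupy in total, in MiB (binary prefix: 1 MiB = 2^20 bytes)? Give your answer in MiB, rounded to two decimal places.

3,349,094.40 MiB

Total = 690 × 4.74 GiB = 3270.6 GiB
= 3270.6 × 1,073,741,824 bytes = 3,511,780,009,574.4 bytes
1 MiB = 1,048,576 bytes
3,511,780,009,574.4 / 1,048,576 = 3,349,094.40 MiB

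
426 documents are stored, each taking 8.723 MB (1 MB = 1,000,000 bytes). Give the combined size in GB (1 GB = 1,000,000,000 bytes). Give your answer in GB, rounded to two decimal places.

Total = 426 × 8.723 MB = 3715.998 MB
= 3715.998 × 1,000,000 bytes = 3,715,998,000 bytes
1 GB = 1,000,000,000 bytes
3,715,998,000 / 1,000,000,000 = 3.72 GB

3.72 GB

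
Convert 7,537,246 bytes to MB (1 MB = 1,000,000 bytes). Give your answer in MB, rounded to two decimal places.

7.54 MB

7,537,246 bytes given.
1 MB = 10^6 bytes = 1,000,000 bytes
7,537,246 / 1,000,000 = 7.54 MB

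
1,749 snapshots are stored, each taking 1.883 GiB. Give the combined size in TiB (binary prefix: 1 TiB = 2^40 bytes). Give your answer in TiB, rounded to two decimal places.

3.22 TiB

Total = 1,749 × 1.883 GiB = 3293.367 GiB
= 3293.367 × 1,073,741,824 bytes = 3,536,225,889,681.408 bytes
1 TiB = 1,099,511,627,776 bytes
3,536,225,889,681.408 / 1,099,511,627,776 = 3.22 TiB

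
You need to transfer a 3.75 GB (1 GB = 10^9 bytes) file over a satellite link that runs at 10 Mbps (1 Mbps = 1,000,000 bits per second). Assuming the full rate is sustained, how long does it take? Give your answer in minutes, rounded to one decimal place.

50.0 minutes

3.75 GB = 3,750,000,000 bytes = 30,000,000,000 bits
10 Mbps = 10,000,000 bits/s
time = 30,000,000,000 / 10,000,000 = 3,000.00 s
3,000.00 s / 60 = 50.0 minutes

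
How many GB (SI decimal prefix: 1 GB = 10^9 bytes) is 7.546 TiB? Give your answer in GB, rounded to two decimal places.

7.546 TiB × 1,099,511,627,776 bytes/TiB = 8,296,914,743,197.696 bytes
1 GB = 10^9 bytes = 1,000,000,000 bytes
8,296,914,743,197.696 / 1,000,000,000 = 8,296.91 GB

8,296.91 GB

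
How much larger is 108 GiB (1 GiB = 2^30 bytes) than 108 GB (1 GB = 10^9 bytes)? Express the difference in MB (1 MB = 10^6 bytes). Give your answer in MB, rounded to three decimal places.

7,964.117 MB

108 GiB = 108 × 1,073,741,824 = 115,964,116,992 bytes
108 GB = 108 × 1,000,000,000 = 108,000,000,000 bytes
difference = 7,964,116,992 bytes
7,964,116,992 / 1,000,000 = 7,964.117 MB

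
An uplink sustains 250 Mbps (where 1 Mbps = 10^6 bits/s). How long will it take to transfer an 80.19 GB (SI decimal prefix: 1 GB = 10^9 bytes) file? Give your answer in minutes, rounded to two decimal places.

80.19 GB = 80,190,000,000 bytes = 641,520,000,000 bits
250 Mbps = 250,000,000 bits/s
time = 641,520,000,000 / 250,000,000 = 2,566.080 s
2,566.080 s / 60 = 42.77 minutes

42.77 minutes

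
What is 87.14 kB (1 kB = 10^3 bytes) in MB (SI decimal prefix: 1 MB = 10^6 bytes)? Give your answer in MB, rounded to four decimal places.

0.0871 MB

87.14 kB = 87.14 × 10^3 bytes = 87,140 bytes
1 MB = 10^6 bytes = 1,000,000 bytes
87,140 / 1,000,000 = 0.0871 MB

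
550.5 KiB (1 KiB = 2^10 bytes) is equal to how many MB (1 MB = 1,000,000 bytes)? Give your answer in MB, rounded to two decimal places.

0.56 MB

550.5 KiB × 1,024 bytes/KiB = 563,712 bytes
1 MB = 1,000,000 bytes
563,712 / 1,000,000 = 0.56 MB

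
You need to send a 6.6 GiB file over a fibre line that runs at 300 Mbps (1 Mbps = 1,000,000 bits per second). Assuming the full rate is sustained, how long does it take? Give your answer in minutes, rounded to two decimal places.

6.6 GiB = 7,086,696,038.4 bytes = 56,693,568,307.2 bits
300 Mbps = 300,000,000 bits/s
time = 56,693,568,307.2 / 300,000,000 = 188.979 s
188.979 s / 60 = 3.15 minutes

3.15 minutes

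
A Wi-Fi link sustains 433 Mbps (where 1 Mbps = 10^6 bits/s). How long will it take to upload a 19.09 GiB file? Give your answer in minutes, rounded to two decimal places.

6.31 minutes

19.09 GiB = 20,497,731,420.16 bytes = 163,981,851,361.28 bits
433 Mbps = 433,000,000 bits/s
time = 163,981,851,361.28 / 433,000,000 = 378.711 s
378.711 s / 60 = 6.31 minutes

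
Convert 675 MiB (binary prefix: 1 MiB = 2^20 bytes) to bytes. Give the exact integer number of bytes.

707,788,800 bytes

675 × 1,048,576 = 707,788,800 bytes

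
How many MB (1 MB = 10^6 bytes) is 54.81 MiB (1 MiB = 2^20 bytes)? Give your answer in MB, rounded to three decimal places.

54.81 MiB = 54.81 × 2^20 bytes = 57,472,450.56 bytes
1 MB = 1,000,000 bytes
57,472,450.56 / 1,000,000 = 57.472 MB

57.472 MB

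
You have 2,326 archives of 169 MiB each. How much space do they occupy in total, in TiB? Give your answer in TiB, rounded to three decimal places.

0.375 TiB

Total = 2,326 × 169 MiB = 393,094 MiB
= 393,094 × 1,048,576 bytes = 412,188,934,144 bytes
1 TiB = 1,099,511,627,776 bytes
412,188,934,144 / 1,099,511,627,776 = 0.375 TiB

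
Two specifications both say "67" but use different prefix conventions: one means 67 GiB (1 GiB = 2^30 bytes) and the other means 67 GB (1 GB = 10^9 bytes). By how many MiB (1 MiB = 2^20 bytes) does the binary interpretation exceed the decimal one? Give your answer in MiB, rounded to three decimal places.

4,711.821 MiB

67 GiB = 67 × 1,073,741,824 = 71,940,702,208 bytes
67 GB = 67 × 1,000,000,000 = 67,000,000,000 bytes
difference = 4,940,702,208 bytes
4,940,702,208 / 1,048,576 = 4,711.821 MiB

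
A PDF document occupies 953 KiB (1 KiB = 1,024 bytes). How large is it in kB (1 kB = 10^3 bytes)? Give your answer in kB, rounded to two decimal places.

975.87 kB

953 KiB = 953 × 2^10 bytes = 975,872 bytes
1 kB = 10^3 bytes = 1,000 bytes
975,872 / 1,000 = 975.87 kB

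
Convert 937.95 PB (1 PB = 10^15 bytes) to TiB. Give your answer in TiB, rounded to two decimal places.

937.95 PB = 937.95 × 10^15 bytes = 937,950,000,000,000,000 bytes
1 TiB = 2^40 bytes = 1,099,511,627,776 bytes
937,950,000,000,000,000 / 1,099,511,627,776 = 853,060.56 TiB

853,060.56 TiB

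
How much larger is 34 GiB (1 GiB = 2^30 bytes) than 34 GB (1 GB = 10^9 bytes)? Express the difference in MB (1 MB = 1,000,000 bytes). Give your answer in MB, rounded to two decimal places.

34 GiB = 34 × 1,073,741,824 = 36,507,222,016 bytes
34 GB = 34 × 1,000,000,000 = 34,000,000,000 bytes
difference = 2,507,222,016 bytes
2,507,222,016 / 1,000,000 = 2,507.22 MB

2,507.22 MB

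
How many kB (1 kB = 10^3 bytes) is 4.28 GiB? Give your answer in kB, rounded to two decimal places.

4,595,615.01 kB

4.28 GiB = 4.28 × 2^30 bytes = 4,595,615,006.72 bytes
1 kB = 10^3 bytes = 1,000 bytes
4,595,615,006.72 / 1,000 = 4,595,615.01 kB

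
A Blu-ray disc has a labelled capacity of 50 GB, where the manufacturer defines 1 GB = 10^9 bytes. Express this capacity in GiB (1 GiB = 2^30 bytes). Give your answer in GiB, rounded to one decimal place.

46.6 GiB

50 GB = 50 × 10^9 bytes = 50,000,000,000 bytes
1 GiB = 2^30 bytes = 1,073,741,824 bytes
50,000,000,000 / 1,073,741,824 = 46.6 GiB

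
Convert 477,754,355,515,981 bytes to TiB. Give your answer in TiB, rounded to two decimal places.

477,754,355,515,981 bytes given.
1 TiB = 1,099,511,627,776 bytes
477,754,355,515,981 / 1,099,511,627,776 = 434.52 TiB

434.52 TiB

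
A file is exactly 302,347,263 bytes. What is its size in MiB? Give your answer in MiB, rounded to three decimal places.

302,347,263 bytes given.
1 MiB = 2^20 bytes = 1,048,576 bytes
302,347,263 / 1,048,576 = 288.341 MiB

288.341 MiB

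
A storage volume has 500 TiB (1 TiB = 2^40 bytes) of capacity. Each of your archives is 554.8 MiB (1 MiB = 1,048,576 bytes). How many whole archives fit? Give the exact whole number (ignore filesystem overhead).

945,003

Capacity: 500 TiB = 549,755,813,888,000 bytes
Per item: 554.8 MiB = 581,749,964.8 bytes
⌊549,755,813,888,000 / 581,749,964.8⌋ = 945,003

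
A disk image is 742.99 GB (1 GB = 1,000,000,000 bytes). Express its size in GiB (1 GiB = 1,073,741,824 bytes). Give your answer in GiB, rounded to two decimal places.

691.96 GiB

742.99 GB = 742.99 × 10^9 bytes = 742,990,000,000 bytes
1 GiB = 2^30 bytes = 1,073,741,824 bytes
742,990,000,000 / 1,073,741,824 = 691.96 GiB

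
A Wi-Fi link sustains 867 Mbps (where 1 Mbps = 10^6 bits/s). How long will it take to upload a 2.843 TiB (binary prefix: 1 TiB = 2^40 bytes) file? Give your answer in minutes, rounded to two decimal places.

480.72 minutes

2.843 TiB = 3,125,911,557,767.168 bytes = 25,007,292,462,137.344 bits
867 Mbps = 867,000,000 bits/s
time = 25,007,292,462,137.344 / 867,000,000 = 28,843.475 s
28,843.475 s / 60 = 480.72 minutes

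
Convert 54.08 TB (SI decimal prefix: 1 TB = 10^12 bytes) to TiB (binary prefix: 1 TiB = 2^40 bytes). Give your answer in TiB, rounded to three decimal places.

54.08 TB = 54.08 × 10^12 bytes = 54,080,000,000,000 bytes
1 TiB = 2^40 bytes = 1,099,511,627,776 bytes
54,080,000,000,000 / 1,099,511,627,776 = 49.185 TiB

49.185 TiB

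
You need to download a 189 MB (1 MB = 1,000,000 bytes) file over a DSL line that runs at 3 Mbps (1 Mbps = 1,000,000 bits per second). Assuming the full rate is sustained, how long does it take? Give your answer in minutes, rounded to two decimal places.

189 MB = 189,000,000 bytes = 1,512,000,000 bits
3 Mbps = 3,000,000 bits/s
time = 1,512,000,000 / 3,000,000 = 504.000 s
504.000 s / 60 = 8.40 minutes

8.40 minutes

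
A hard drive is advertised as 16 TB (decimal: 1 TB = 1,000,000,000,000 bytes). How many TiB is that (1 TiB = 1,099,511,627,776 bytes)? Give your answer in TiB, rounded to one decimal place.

14.6 TiB

16 TB = 16 × 10^12 bytes = 16,000,000,000,000 bytes
1 TiB = 2^40 bytes = 1,099,511,627,776 bytes
16,000,000,000,000 / 1,099,511,627,776 = 14.6 TiB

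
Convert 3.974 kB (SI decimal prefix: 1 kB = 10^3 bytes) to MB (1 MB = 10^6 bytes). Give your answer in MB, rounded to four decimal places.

3.974 kB × 1,000 bytes/kB = 3,974 bytes
1 MB = 1,000,000 bytes
3,974 / 1,000,000 = 0.0040 MB

0.0040 MB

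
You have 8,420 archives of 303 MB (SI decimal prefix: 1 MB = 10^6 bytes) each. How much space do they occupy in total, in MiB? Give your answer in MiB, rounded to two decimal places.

Total = 8,420 × 303 MB = 2,551,260 MB
= 2,551,260 × 1,000,000 bytes = 2,551,260,000,000 bytes
1 MiB = 1,048,576 bytes
2,551,260,000,000 / 1,048,576 = 2,433,071.14 MiB

2,433,071.14 MiB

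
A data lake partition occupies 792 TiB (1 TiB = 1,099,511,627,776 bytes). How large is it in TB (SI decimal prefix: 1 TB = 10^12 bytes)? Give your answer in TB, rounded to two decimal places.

870.81 TB

792 TiB = 792 × 2^40 bytes = 870,813,209,198,592 bytes
1 TB = 1,000,000,000,000 bytes
870,813,209,198,592 / 1,000,000,000,000 = 870.81 TB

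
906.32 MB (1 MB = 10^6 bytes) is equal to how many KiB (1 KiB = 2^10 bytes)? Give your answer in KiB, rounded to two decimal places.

885,078.13 KiB

906.32 MB = 906.32 × 10^6 bytes = 906,320,000 bytes
1 KiB = 1,024 bytes
906,320,000 / 1,024 = 885,078.13 KiB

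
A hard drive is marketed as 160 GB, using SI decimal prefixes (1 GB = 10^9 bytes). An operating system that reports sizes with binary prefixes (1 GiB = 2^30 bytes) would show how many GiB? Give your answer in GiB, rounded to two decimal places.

160 GB = 160 × 10^9 bytes = 160,000,000,000 bytes
1 GiB = 1,073,741,824 bytes
160,000,000,000 / 1,073,741,824 = 149.01 GiB

149.01 GiB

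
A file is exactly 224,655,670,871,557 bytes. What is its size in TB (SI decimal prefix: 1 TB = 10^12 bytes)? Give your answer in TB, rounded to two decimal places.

224,655,670,871,557 bytes given.
1 TB = 10^12 bytes = 1,000,000,000,000 bytes
224,655,670,871,557 / 1,000,000,000,000 = 224.66 TB

224.66 TB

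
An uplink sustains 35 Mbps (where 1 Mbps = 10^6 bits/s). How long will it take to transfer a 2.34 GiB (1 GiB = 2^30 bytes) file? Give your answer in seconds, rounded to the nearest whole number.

574 seconds

2.34 GiB = 2,512,555,868.16 bytes = 20,100,446,945.28 bits
35 Mbps = 35,000,000 bits/s
time = 20,100,446,945.28 / 35,000,000 = 574 s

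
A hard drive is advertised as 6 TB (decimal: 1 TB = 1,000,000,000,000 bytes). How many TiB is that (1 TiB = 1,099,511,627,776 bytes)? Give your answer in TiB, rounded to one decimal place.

6 TB × 1,000,000,000,000 bytes/TB = 6,000,000,000,000 bytes
1 TiB = 2^40 bytes = 1,099,511,627,776 bytes
6,000,000,000,000 / 1,099,511,627,776 = 5.5 TiB

5.5 TiB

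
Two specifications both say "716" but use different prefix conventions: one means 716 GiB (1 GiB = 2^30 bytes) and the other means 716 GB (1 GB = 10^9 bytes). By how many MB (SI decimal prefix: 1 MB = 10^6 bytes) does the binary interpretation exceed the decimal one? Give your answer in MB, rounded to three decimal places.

716 GiB = 716 × 1,073,741,824 = 768,799,145,984 bytes
716 GB = 716 × 1,000,000,000 = 716,000,000,000 bytes
difference = 52,799,145,984 bytes
52,799,145,984 / 1,000,000 = 52,799.146 MB

52,799.146 MB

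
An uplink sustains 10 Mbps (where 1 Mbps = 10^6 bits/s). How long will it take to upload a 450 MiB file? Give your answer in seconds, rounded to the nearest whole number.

377 seconds

450 MiB = 471,859,200 bytes = 3,774,873,600 bits
10 Mbps = 10,000,000 bits/s
time = 3,774,873,600 / 10,000,000 = 377 s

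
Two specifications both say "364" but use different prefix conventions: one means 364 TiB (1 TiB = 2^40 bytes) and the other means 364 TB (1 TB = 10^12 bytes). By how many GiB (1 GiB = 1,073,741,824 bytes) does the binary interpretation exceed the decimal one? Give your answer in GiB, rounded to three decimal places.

364 TiB = 364 × 1,099,511,627,776 = 400,222,232,510,464 bytes
364 TB = 364 × 1,000,000,000,000 = 364,000,000,000,000 bytes
difference = 36,222,232,510,464 bytes
36,222,232,510,464 / 1,073,741,824 = 33,734.583 GiB

33,734.583 GiB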